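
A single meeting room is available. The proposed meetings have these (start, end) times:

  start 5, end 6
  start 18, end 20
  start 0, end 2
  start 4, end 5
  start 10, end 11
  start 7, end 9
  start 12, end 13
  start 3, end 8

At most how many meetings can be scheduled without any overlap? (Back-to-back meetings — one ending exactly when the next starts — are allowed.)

7

Sorted by end: (0,2)  (4,5)  (5,6)  (3,8)  (7,9)  (10,11)  (12,13)  (18,20)
take (0,2); take (4,5); take (5,6); take (7,9); take (10,11); take (12,13); take (18,20).
Selected 7 meetings.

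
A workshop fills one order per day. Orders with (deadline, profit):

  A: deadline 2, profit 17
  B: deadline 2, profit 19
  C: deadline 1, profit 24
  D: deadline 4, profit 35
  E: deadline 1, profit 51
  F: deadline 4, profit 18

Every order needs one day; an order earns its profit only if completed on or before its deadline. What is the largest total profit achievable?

123

Take jobs in profit order; each goes to the latest open slot no later than its deadline.
Profit order: E=51 D=35 C=24 B=19 F=18 A=17
Assign: E→slot 1, D→slot 4, C skipped, B→slot 2, F→slot 3, A skipped.
Slots: [1:E] [2:B] [3:F] [4:D]
Profit = 51 + 19 + 18 + 35 = 123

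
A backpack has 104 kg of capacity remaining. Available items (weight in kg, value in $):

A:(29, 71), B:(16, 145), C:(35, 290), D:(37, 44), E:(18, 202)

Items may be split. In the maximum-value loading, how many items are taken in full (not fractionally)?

4

Ratios (sorted): E 11.22, B 9.06, C 8.29, A 2.45, D 1.19
take E (18 @ 202); take B (16 @ 145); take C (35 @ 290); take A (29 @ 71); take 6/37 of D → 7.14. Capacity used 104/104.
4 item(s) taken whole; one partial (take 6/37 of D).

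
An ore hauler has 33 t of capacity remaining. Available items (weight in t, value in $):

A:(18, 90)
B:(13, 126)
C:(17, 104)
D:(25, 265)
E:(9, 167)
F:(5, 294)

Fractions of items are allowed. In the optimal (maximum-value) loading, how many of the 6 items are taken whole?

Ratios (sorted): F 58.80, E 18.56, D 10.60, B 9.69, C 6.12, A 5.00
take F (5 @ 294); take E (9 @ 167); take 19/25 of D → 201.40. Capacity used 33/33.
2 item(s) taken whole; one partial (take 19/25 of D).

2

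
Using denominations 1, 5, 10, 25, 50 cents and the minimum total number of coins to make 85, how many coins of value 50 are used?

1

85 = 1×50 + 1×25 + 1×10
Count of 50: 1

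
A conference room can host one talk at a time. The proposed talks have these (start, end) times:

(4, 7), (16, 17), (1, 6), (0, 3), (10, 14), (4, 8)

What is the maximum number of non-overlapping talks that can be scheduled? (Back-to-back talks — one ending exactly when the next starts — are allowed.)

4

Sorted by end: (0,3)  (1,6)  (4,7)  (4,8)  (10,14)  (16,17)
take (0,3); take (4,7); take (10,14); take (16,17).
Selected 4 talks.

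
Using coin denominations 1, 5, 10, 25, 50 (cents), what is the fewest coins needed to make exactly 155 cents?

4

Greedy: take as many of the largest coin as possible, then repeat with the remainder.
155 = 3×50 + 1×5
Total coins = 3 + 1 = 4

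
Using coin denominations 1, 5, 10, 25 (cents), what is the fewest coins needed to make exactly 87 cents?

87 = 3×25 + 1×10 + 2×1
Total coins = 3 + 1 + 2 = 6

6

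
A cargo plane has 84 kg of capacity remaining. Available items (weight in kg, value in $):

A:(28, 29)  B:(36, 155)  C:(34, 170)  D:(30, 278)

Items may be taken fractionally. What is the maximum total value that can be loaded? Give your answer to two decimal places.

Sort by value per unit weight and fill in that order.
Ratios (sorted): D 9.27, C 5.00, B 4.31, A 1.04
take D (30 @ 278); take C (34 @ 170); take 20/36 of B → 86.11. Capacity used 84/84.
Total value = 534.11

534.11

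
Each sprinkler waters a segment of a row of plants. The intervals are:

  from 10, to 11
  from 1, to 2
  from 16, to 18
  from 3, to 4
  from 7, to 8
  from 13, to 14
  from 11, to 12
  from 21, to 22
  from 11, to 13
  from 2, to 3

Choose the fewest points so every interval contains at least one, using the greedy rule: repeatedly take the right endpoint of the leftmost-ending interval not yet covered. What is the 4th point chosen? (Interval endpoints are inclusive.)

11

Process intervals by earliest right end; each time one isn't hit yet, stab at its right endpoint.
By right end: [1,2]  [2,3]  [3,4]  [7,8]  [10,11]  [11,12]  [11,13]  [13,14]  [16,18]  [21,22]
[1,2] uncovered → point at 2; [3,4] uncovered → point at 4; [7,8] uncovered → point at 8; [10,11] uncovered → point at 11; [13,14] uncovered → point at 14; [16,18] uncovered → point at 18; [21,22] uncovered → point at 22.
Points: 2, 4, 8, 11, 14, 18, 22 (7 total).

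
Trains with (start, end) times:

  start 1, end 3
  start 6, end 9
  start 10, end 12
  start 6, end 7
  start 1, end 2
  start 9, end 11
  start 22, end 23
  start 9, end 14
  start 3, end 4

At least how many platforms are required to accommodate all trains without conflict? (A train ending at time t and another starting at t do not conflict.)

starts: [1, 1, 3, 6, 6, 9, 9, 10, 22]
ends:   [2, 3, 4, 7, 9, 11, 12, 14, 23]
s1→1 s1→2 e2→1 e3→0 s3→1 e4→0 s6→1 s6→2 e7→1 e9→0 s9→1 s9→2 s10→3  — peak 3.

3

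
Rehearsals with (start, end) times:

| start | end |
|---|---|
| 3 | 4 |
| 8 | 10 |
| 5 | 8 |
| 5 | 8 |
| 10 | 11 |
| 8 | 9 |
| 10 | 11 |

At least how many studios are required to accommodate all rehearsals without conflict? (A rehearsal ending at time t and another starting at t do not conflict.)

Events (time:±→running): 3:+→1 4:-→0 5:+→1 5:+→2 … peak 2.

2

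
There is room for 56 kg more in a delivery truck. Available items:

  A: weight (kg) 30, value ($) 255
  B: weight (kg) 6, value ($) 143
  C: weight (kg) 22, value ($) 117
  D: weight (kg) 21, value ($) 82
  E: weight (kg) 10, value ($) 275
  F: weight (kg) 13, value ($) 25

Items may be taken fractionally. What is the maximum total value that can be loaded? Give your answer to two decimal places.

726.18

Sort by value per unit weight and fill in that order.
Order: E (275/10=27.50) > B (143/6=23.83) > A (255/30=8.50) > C (117/22=5.32) > D (82/21=3.90) > F (25/13=1.92)
Fill: take E (10 @ 275) → take B (6 @ 143) → take A (30 @ 255) → take 10/22 of C → 53.18; 56/56 used.
Total value = 726.18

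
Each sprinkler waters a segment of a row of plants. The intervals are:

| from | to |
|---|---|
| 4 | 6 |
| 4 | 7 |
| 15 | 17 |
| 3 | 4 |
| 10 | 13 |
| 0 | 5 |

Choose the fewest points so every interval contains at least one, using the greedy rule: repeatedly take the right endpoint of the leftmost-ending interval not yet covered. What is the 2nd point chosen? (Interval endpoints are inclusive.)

Sort by right endpoint; whenever an interval is uncovered, place a point at its right end.
By right end: [3,4]  [0,5]  [4,6]  [4,7]  [10,13]  [15,17]
[3,4] uncovered → point at 4; [10,13] uncovered → point at 13; [15,17] uncovered → point at 17.
Points: 4, 13, 17 (3 total).

13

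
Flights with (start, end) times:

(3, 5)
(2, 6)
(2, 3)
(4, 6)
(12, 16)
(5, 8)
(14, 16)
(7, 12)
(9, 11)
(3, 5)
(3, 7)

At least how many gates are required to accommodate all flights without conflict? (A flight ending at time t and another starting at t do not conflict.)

5

Count concurrent intervals with a sweep; the peak is the room count.
starts: [2, 2, 3, 3, 3, 4, 5, 7, 9, 12, 14]
ends:   [3, 5, 5, 6, 6, 7, 8, 11, 12, 16, 16]
s2→1 s2→2 e3→1 s3→2 s3→3 s3→4 s4→5  — peak 5.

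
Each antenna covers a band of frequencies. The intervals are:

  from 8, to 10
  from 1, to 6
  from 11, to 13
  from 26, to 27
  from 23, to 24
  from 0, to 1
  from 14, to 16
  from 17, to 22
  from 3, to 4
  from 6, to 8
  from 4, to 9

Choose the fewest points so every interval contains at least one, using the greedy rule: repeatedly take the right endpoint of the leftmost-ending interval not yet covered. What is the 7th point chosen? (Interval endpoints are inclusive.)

24

Sorted: [0,1] [3,4] [1,6] [6,8] [4,9] [8,10] [11,13] [14,16] [17,22] [23,24] [26,27]
{[0,1]} hit by 1; {[3,4],[1,6]} hit by 4; {[6,8],[4,9],[8,10]} hit by 8; {[11,13]} hit by 13; {[14,16]} hit by 16; {[17,22]} hit by 22; {[23,24]} hit by 24; {[26,27]} hit by 27.
Points: 1, 4, 8, 13, 16, 22, 24, 27 (8 total).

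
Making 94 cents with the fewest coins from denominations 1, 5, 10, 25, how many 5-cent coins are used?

Greedy: take as many of the largest coin as possible, then repeat with the remainder.
94 − 3×25→19 − 1×10→9 − 1×5→4 − 4×1→0
Count of 5: 1

1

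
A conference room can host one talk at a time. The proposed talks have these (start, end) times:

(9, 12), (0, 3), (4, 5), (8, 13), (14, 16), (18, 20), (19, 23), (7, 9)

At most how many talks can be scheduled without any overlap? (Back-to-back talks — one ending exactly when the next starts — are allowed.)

Order by finish time; keep every interval that doesn't clash with the previous kept one.
Sorted by end: (0,3)  (4,5)  (7,9)  (9,12)  (8,13)  (14,16)  (18,20)  (19,23)
take (0,3); take (4,5); take (7,9); take (9,12); take (14,16); take (18,20); skip (19,23).
Selected 6 talks.

6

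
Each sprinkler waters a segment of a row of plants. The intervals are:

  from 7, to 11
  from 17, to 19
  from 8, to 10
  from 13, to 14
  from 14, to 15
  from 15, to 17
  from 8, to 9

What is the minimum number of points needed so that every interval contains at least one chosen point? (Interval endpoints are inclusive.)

Process intervals by earliest right end; each time one isn't hit yet, stab at its right endpoint.
Sorted: [8,9] [8,10] [7,11] [13,14] [14,15] [15,17] [17,19]
{[8,9],[8,10],[7,11]} hit by 9; {[13,14],[14,15]} hit by 14; {[15,17],[17,19]} hit by 17.
Points: 9, 14, 17 (3 total).

3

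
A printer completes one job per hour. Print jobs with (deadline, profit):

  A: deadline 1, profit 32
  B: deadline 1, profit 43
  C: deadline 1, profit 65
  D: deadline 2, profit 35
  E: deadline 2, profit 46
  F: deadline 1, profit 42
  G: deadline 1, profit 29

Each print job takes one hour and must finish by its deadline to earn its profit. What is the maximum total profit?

By profit: C(d1,65), E(d2,46), B(d1,43), F(d1,42), D(d2,35), A(d1,32), G(d1,29)
C→slot 1; E→slot 2; B skipped; F skipped; D skipped; A skipped; G skipped.
Profit = 65 + 46 = 111

111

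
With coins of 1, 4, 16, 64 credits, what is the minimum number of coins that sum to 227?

8

Greedy: take as many of the largest coin as possible, then repeat with the remainder.
227 − 3×64→35 − 2×16→3 − 3×1→0
Total coins = 3 + 2 + 3 = 8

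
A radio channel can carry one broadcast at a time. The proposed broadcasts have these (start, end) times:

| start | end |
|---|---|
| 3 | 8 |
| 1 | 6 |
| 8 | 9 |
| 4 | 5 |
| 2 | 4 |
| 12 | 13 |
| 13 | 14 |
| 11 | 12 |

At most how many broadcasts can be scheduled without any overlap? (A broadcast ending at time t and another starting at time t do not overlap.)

Order by finish time; keep every interval that doesn't clash with the previous kept one.
Sorted by end: (2,4)  (4,5)  (1,6)  (3,8)  (8,9)  (11,12)  (12,13)  (13,14)
take (2,4); take (4,5); skip (1,6); take (8,9); take (11,12); take (12,13); take (13,14).
Selected 6 broadcasts.

6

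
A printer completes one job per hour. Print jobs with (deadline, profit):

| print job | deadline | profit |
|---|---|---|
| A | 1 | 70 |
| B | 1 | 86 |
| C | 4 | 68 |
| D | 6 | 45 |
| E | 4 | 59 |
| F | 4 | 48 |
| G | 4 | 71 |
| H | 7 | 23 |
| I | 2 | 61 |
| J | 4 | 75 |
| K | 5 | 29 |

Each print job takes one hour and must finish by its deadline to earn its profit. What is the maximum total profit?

By profit: B(d1,86), J(d4,75), G(d4,71), A(d1,70), C(d4,68), I(d2,61), E(d4,59), F(d4,48), D(d6,45), K(d5,29), H(d7,23)
B→slot 1; J→slot 4; G→slot 3; A skipped; C→slot 2; I skipped; E skipped; F skipped; D→slot 6; K→slot 5; H→slot 7.
Profit = 86 + 68 + 71 + 75 + 29 + 45 + 23 = 397

397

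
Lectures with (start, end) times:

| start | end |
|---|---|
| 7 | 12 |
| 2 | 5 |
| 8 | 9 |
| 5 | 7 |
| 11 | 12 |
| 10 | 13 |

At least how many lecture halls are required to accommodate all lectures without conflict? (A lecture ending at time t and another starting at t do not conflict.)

3

Events (time:±→running): 2:+→1 5:-→0 5:+→1 7:-→0 7:+→1 8:+→2 9:-→1 10:+→2 11:+→3 … peak 3.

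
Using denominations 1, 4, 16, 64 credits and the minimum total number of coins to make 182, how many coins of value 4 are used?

1

Use the largest denomination that fits, subtract, and repeat.
182 − 2×64→54 − 3×16→6 − 1×4→2 − 2×1→0
Count of 4: 1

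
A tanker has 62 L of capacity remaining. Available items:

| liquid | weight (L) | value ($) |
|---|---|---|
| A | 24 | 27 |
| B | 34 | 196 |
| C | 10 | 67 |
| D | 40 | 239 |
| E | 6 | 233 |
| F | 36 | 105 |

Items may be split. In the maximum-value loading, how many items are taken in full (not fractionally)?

Order: E (233/6=38.83) > C (67/10=6.70) > D (239/40=5.97) > B (196/34=5.76) > F (105/36=2.92) > A (27/24=1.12)
Fill: take E (6 @ 233) → take C (10 @ 67) → take D (40 @ 239) → take 6/34 of B → 34.59; 62/62 used.
3 item(s) taken whole; one partial (take 6/34 of B).

3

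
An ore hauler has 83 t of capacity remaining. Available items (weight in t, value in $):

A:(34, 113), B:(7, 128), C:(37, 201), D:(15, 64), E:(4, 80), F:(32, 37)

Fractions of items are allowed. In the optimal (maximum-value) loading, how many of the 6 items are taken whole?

Ratios (sorted): E 20.00, B 18.29, C 5.43, D 4.27, A 3.32, F 1.16
take E (4 @ 80); take B (7 @ 128); take C (37 @ 201); take D (15 @ 64); take 20/34 of A → 66.47. Capacity used 83/83.
4 item(s) taken whole; one partial (take 20/34 of A).

4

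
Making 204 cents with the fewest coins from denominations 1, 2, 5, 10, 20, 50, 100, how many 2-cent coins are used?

Greedy: take as many of the largest coin as possible, then repeat with the remainder.
204 = 2×100 + 2×2
Count of 2: 2

2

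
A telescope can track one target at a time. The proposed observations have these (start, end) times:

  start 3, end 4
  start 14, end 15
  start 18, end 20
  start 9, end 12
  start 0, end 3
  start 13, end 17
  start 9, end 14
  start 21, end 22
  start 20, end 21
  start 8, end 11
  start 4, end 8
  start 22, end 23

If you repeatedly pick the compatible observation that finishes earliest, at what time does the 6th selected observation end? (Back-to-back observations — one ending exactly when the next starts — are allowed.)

Greedy by earliest finish: after sorting by end time, pick each interval compatible with the last pick.
By end time: (0,3), (3,4), (4,8), (8,11), (9,12), (9,14), (14,15), (13,17), (18,20), (20,21), (21,22), (22,23).
Pick (0,3); next start ≥ 3 → (3,4); next start ≥ 4 → (4,8); next start ≥ 8 → (8,11); next start ≥ 11 → (14,15); next start ≥ 15 → (18,20); next start ≥ 20 → (20,21); next start ≥ 21 → (21,22); next start ≥ 22 → (22,23).
Selected: (0,3) (3,4) (4,8) (8,11) (14,15) (18,20) (20,21) (21,22) (22,23)

20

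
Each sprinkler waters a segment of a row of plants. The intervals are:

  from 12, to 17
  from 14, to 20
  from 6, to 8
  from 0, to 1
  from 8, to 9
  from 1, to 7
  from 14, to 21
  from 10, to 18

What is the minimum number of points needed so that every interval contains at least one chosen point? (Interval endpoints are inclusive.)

Sort by right endpoint; whenever an interval is uncovered, place a point at its right end.
Sorted: [0,1] [1,7] [6,8] [8,9] [12,17] [10,18] [14,20] [14,21]
{[0,1],[1,7]} hit by 1; {[6,8],[8,9]} hit by 8; {[12,17],[10,18],[14,20],[14,21]} hit by 17.
Points: 1, 8, 17 (3 total).

3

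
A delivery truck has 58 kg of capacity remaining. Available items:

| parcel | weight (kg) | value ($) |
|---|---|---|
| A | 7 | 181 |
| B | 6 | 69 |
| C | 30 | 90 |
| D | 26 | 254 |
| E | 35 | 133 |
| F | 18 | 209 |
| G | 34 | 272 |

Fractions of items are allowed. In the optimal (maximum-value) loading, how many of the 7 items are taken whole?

4

Sort by value per unit weight and fill in that order.
Order: A (181/7=25.86) > F (209/18=11.61) > B (69/6=11.50) > D (254/26=9.77) > G (272/34=8.00) > E (133/35=3.80) > C (90/30=3.00)
Fill: take A (7 @ 181) → take F (18 @ 209) → take B (6 @ 69) → take D (26 @ 254) → take 1/34 of G → 8.00; 58/58 used.
4 item(s) taken whole; one partial (take 1/34 of G).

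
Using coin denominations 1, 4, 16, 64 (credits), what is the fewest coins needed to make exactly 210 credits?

6

210 = 3×64 + 1×16 + 2×1
Total coins = 3 + 1 + 2 = 6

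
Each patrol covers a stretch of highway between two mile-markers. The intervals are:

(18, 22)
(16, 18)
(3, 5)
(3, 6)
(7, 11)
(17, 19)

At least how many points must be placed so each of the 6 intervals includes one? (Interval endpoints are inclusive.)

Sort by right endpoint; whenever an interval is uncovered, place a point at its right end.
Sorted: [3,5] [3,6] [7,11] [16,18] [17,19] [18,22]
{[3,5],[3,6]} hit by 5; {[7,11]} hit by 11; {[16,18],[17,19],[18,22]} hit by 18.
Points: 5, 11, 18 (3 total).

3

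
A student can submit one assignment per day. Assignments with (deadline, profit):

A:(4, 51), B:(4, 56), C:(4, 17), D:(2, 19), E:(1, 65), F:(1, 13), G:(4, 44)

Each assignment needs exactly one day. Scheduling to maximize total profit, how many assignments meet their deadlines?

Take jobs in profit order; each goes to the latest open slot no later than its deadline.
By profit: E(d1,65), B(d4,56), A(d4,51), G(d4,44), D(d2,19), C(d4,17), F(d1,13)
E→slot 1; B→slot 4; A→slot 3; G→slot 2; D skipped; C skipped; F skipped.
4 of 7 scheduled.

4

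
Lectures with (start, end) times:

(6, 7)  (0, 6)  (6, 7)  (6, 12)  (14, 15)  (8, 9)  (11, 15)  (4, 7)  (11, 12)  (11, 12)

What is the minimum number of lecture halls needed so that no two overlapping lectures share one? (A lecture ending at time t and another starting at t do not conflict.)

Count concurrent intervals with a sweep; the peak is the room count.
starts: [0, 4, 6, 6, 6, 8, 11, 11, 11, 14]
ends:   [6, 7, 7, 7, 9, 12, 12, 12, 15, 15]
s0→1 s4→2 e6→1 s6→2 s6→3 s6→4  — peak 4.

4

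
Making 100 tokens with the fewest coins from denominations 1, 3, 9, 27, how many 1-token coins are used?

100 = 3×27 + 2×9 + 1×1
Count of 1: 1

1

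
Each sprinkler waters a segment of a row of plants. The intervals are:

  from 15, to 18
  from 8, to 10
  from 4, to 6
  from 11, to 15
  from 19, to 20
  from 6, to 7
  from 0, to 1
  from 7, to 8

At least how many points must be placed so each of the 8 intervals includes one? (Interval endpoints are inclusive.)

5

Process intervals by earliest right end; each time one isn't hit yet, stab at its right endpoint.
Sorted: [0,1] [4,6] [6,7] [7,8] [8,10] [11,15] [15,18] [19,20]
{[0,1]} hit by 1; {[4,6],[6,7]} hit by 6; {[7,8],[8,10]} hit by 8; {[11,15],[15,18]} hit by 15; {[19,20]} hit by 20.
Points: 1, 6, 8, 15, 20 (5 total).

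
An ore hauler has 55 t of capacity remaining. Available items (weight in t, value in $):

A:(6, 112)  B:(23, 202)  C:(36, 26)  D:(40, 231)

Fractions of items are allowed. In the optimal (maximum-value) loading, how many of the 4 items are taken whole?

Sort by value per unit weight and fill in that order.
Ratios (sorted): A 18.67, B 8.78, D 5.78, C 0.72
take A (6 @ 112); take B (23 @ 202); take 26/40 of D → 150.15. Capacity used 55/55.
2 item(s) taken whole; one partial (take 26/40 of D).

2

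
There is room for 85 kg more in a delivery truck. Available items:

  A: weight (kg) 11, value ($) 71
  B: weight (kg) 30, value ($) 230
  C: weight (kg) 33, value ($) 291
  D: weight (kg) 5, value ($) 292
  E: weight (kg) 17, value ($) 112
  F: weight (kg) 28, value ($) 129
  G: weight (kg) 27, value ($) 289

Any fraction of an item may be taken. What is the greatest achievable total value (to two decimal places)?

1025.33

Sort by value per unit weight and fill in that order.
Ratios (sorted): D 58.40, G 10.70, C 8.82, B 7.67, E 6.59, A 6.45, F 4.61
take D (5 @ 292); take G (27 @ 289); take C (33 @ 291); take 20/30 of B → 153.33. Capacity used 85/85.
Total value = 1025.33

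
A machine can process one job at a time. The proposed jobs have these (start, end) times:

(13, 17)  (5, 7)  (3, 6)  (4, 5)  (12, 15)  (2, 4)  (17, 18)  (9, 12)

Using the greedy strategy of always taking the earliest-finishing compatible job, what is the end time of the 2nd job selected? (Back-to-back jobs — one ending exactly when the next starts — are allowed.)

Sorted by end: (2,4)  (4,5)  (3,6)  (5,7)  (9,12)  (12,15)  (13,17)  (17,18)
take (2,4); take (4,5); take (5,7); take (9,12); take (12,15); take (17,18).
Selected: (2,4) (4,5) (5,7) (9,12) (12,15) (17,18)

5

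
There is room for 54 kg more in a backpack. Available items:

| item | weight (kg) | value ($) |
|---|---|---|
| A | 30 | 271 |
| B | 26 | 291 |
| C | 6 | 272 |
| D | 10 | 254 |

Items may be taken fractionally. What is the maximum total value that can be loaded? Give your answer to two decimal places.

925.40

Greedy by value/weight ratio, highest first.
Order: C (272/6=45.33) > D (254/10=25.40) > B (291/26=11.19) > A (271/30=9.03)
Fill: take C (6 @ 272) → take D (10 @ 254) → take B (26 @ 291) → take 12/30 of A → 108.40; 54/54 used.
Total value = 925.40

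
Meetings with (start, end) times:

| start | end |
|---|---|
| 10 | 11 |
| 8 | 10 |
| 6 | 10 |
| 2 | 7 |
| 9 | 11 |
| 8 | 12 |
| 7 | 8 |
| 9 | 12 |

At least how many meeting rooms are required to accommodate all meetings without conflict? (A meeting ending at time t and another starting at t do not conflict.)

Count concurrent intervals with a sweep; the peak is the room count.
starts: [2, 6, 7, 8, 8, 9, 9, 10]
ends:   [7, 8, 10, 10, 11, 11, 12, 12]
s2→1 s6→2 e7→1 s7→2 e8→1 s8→2 s8→3 s9→4 s9→5  — peak 5.

5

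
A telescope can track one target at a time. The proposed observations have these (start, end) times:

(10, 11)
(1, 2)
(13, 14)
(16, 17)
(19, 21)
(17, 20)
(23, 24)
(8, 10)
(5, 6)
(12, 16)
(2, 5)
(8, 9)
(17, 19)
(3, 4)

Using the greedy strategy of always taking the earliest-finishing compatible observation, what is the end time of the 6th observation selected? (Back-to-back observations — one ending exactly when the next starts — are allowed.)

14

Sort by end time and greedily take each interval whose start is ≥ the last chosen end.
By end time: (1,2), (3,4), (2,5), (5,6), (8,9), (8,10), (10,11), (13,14), (12,16), (16,17), (17,19), (17,20), (19,21), (23,24).
Pick (1,2); next start ≥ 2 → (3,4); next start ≥ 4 → (5,6); next start ≥ 6 → (8,9); next start ≥ 9 → (10,11); next start ≥ 11 → (13,14); next start ≥ 14 → (16,17); next start ≥ 17 → (17,19); next start ≥ 19 → (19,21); next start ≥ 21 → (23,24).
Selected: (1,2) (3,4) (5,6) (8,9) (10,11) (13,14) (16,17) (17,19) (19,21) (23,24)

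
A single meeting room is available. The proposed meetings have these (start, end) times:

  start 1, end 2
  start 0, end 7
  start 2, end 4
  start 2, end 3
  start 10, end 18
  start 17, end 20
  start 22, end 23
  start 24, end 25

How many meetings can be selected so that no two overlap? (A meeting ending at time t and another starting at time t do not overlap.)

Sorted by end: (1,2)  (2,3)  (2,4)  (0,7)  (10,18)  (17,20)  (22,23)  (24,25)
take (1,2); take (2,3); skip (2,4); skip (0,7); take (10,18); take (22,23); take (24,25).
Selected 5 meetings.

5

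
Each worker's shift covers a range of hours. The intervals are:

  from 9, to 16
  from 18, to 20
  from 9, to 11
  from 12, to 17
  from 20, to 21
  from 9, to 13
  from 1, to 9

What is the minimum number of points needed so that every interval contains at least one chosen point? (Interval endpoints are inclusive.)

3

Process intervals by earliest right end; each time one isn't hit yet, stab at its right endpoint.
Sorted: [1,9] [9,11] [9,13] [9,16] [12,17] [18,20] [20,21]
{[1,9],[9,11],[9,13],[9,16]} hit by 9; {[12,17]} hit by 17; {[18,20],[20,21]} hit by 20.
Points: 9, 17, 20 (3 total).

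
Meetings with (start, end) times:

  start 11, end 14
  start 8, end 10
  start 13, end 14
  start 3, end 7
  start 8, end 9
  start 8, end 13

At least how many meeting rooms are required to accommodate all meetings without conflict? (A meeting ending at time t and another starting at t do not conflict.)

3

Count concurrent intervals with a sweep; the peak is the room count.
Events (time:±→running): 3:+→1 7:-→0 8:+→1 8:+→2 8:+→3 … peak 3.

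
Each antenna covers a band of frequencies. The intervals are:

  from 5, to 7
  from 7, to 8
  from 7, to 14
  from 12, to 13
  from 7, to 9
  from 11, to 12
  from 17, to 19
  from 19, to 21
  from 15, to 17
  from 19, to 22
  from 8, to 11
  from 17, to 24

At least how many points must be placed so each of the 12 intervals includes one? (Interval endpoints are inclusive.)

Sorted: [5,7] [7,8] [7,9] [8,11] [11,12] [12,13] [7,14] [15,17] [17,19] [19,21] [19,22] [17,24]
{[5,7],[7,8],[7,9]} hit by 7; {[8,11],[11,12]} hit by 11; {[12,13],[7,14]} hit by 13; {[15,17],[17,19]} hit by 17; {[19,21],[19,22],[17,24]} hit by 21.
Points: 7, 11, 13, 17, 21 (5 total).

5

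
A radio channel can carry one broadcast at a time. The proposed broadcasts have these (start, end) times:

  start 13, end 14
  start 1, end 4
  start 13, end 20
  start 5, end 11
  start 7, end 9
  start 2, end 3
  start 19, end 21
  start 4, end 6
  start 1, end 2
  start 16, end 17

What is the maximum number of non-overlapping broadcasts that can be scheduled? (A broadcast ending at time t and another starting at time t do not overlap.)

Order by finish time; keep every interval that doesn't clash with the previous kept one.
Sorted by end: (1,2)  (2,3)  (1,4)  (4,6)  (7,9)  (5,11)  (13,14)  (16,17)  (13,20)  (19,21)
take (1,2); take (2,3); skip (1,4); take (4,6); take (7,9); take (13,14); take (16,17); take (19,21).
Selected 7 broadcasts.

7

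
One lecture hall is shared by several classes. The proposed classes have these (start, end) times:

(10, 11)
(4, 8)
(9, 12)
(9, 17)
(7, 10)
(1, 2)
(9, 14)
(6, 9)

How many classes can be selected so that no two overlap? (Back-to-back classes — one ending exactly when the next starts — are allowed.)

3

Order by finish time; keep every interval that doesn't clash with the previous kept one.
By end time: (1,2), (4,8), (6,9), (7,10), (10,11), (9,12), (9,14), (9,17).
Pick (1,2); next start ≥ 2 → (4,8); next start ≥ 8 → (10,11).
Selected 3 classes.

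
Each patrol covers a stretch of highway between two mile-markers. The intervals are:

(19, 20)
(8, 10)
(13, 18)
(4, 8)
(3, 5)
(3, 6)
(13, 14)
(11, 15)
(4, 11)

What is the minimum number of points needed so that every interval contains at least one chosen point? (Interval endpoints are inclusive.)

By right end: [3,5]  [3,6]  [4,8]  [8,10]  [4,11]  [13,14]  [11,15]  [13,18]  [19,20]
[3,5] uncovered → point at 5; [8,10] uncovered → point at 10; [13,14] uncovered → point at 14; [19,20] uncovered → point at 20.
Points: 5, 10, 14, 20 (4 total).

4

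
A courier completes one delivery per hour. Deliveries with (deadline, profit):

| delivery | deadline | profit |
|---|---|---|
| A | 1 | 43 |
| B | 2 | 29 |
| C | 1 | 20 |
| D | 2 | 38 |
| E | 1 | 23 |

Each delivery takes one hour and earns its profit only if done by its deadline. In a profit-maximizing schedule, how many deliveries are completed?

2

By profit: A(d1,43), D(d2,38), B(d2,29), E(d1,23), C(d1,20)
A→slot 1; D→slot 2; B skipped; E skipped; C skipped.
2 of 5 scheduled.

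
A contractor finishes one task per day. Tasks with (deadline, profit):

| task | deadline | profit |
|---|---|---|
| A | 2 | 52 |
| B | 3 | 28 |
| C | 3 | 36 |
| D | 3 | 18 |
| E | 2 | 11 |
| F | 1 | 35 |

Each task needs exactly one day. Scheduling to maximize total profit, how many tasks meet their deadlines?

3

Sort by profit descending; place each in the latest free slot ≤ its deadline.
By profit: A(d2,52), C(d3,36), F(d1,35), B(d3,28), D(d3,18), E(d2,11)
A→slot 2; C→slot 3; F→slot 1; B skipped; D skipped; E skipped.
3 of 6 scheduled.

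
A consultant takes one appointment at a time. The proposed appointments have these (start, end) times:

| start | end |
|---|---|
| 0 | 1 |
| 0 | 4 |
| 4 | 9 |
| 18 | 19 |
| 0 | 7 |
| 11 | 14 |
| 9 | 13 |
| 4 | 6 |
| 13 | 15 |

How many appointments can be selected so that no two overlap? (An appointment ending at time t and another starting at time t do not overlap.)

5

Sort by end time and greedily take each interval whose start is ≥ the last chosen end.
By end time: (0,1), (0,4), (4,6), (0,7), (4,9), (9,13), (11,14), (13,15), (18,19).
Pick (0,1); next start ≥ 1 → (4,6); next start ≥ 6 → (9,13); next start ≥ 13 → (13,15); next start ≥ 15 → (18,19).
Selected 5 appointments.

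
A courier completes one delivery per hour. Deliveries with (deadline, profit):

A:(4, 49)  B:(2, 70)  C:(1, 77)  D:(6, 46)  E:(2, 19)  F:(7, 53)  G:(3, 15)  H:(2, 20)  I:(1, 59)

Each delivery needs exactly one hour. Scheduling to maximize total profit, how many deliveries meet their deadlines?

Profit order: C=77 B=70 I=59 F=53 A=49 D=46 H=20 E=19 G=15
Assign: C→slot 1, B→slot 2, I skipped, F→slot 7, A→slot 4, D→slot 6, H skipped, E skipped, G→slot 3.
Slots: [1:C] [2:B] [3:G] [4:A] [6:D] [7:F]
6 of 9 scheduled.

6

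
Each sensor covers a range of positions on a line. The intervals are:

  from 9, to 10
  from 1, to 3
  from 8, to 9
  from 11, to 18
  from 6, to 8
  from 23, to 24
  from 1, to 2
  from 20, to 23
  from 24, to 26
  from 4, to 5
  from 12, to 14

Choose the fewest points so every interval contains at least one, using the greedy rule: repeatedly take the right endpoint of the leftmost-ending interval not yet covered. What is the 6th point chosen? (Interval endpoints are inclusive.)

By right end: [1,2]  [1,3]  [4,5]  [6,8]  [8,9]  [9,10]  [12,14]  [11,18]  [20,23]  [23,24]  [24,26]
[1,2] uncovered → point at 2; [4,5] uncovered → point at 5; [6,8] uncovered → point at 8; [9,10] uncovered → point at 10; [12,14] uncovered → point at 14; [20,23] uncovered → point at 23; [24,26] uncovered → point at 26.
Points: 2, 5, 8, 10, 14, 23, 26 (7 total).

23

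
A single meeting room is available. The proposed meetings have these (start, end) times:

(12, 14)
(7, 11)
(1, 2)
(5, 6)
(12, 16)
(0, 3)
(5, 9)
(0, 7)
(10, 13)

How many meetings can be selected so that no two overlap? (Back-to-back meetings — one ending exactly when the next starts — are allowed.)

4

Sorted by end: (1,2)  (0,3)  (5,6)  (0,7)  (5,9)  (7,11)  (10,13)  (12,14)  (12,16)
take (1,2); take (5,6); take (7,11); skip (10,13); take (12,14); skip (12,16).
Selected 4 meetings.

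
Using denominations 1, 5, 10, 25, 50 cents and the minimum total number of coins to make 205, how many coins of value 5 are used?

205 − 4×50→5 − 1×5→0
Count of 5: 1

1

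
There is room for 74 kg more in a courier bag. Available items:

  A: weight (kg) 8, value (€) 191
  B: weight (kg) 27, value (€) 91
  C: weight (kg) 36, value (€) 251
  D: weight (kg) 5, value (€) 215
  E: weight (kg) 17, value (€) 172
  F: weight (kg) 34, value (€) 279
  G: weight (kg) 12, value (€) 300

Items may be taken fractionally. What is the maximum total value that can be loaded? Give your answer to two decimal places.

Ratios (sorted): D 43.00, G 25.00, A 23.88, E 10.12, F 8.21, C 6.97, B 3.37
take D (5 @ 215); take G (12 @ 300); take A (8 @ 191); take E (17 @ 172); take 32/34 of F → 262.59. Capacity used 74/74.
Total value = 1140.59

1140.59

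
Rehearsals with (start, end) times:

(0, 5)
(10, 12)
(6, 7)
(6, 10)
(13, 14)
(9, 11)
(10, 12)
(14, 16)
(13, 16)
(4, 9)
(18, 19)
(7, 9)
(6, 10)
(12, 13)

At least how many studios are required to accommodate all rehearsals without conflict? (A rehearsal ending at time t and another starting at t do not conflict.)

Count concurrent intervals with a sweep; the peak is the room count.
Events (time:±→running): 0:+→1 4:+→2 5:-→1 6:+→2 6:+→3 6:+→4 … peak 4.

4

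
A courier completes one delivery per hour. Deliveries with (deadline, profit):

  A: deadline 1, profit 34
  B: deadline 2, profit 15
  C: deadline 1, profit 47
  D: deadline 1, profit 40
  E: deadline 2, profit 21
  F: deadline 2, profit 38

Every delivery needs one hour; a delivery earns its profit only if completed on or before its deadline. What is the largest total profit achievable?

85

Take jobs in profit order; each goes to the latest open slot no later than its deadline.
By profit: C(d1,47), D(d1,40), F(d2,38), A(d1,34), E(d2,21), B(d2,15)
C→slot 1; D skipped; F→slot 2; A skipped; E skipped; B skipped.
Profit = 47 + 38 = 85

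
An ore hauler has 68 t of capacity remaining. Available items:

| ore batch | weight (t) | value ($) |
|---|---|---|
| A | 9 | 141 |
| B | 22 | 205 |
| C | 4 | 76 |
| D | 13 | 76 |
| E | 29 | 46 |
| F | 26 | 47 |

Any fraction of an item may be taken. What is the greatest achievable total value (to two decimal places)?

534.15

Greedy by value/weight ratio, highest first.
Ratios (sorted): C 19.00, A 15.67, B 9.32, D 5.85, F 1.81, E 1.59
take C (4 @ 76); take A (9 @ 141); take B (22 @ 205); take D (13 @ 76); take 20/26 of F → 36.15. Capacity used 68/68.
Total value = 534.15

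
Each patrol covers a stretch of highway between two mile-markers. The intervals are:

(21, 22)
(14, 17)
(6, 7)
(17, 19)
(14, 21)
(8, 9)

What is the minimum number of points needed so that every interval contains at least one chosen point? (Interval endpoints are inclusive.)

4

By right end: [6,7]  [8,9]  [14,17]  [17,19]  [14,21]  [21,22]
[6,7] uncovered → point at 7; [8,9] uncovered → point at 9; [14,17] uncovered → point at 17; [21,22] uncovered → point at 22.
Points: 7, 9, 17, 22 (4 total).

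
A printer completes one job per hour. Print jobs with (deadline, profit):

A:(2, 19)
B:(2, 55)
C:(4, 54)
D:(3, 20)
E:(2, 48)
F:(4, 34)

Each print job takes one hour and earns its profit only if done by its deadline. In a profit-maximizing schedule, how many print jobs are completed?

4

By profit: B(d2,55), C(d4,54), E(d2,48), F(d4,34), D(d3,20), A(d2,19)
B→slot 2; C→slot 4; E→slot 1; F→slot 3; D skipped; A skipped.
4 of 6 scheduled.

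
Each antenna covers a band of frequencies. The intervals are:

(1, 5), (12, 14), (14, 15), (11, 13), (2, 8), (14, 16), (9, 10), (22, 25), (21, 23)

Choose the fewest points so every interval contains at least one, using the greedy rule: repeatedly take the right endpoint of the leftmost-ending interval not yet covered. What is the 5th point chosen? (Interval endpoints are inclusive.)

23

Sorted: [1,5] [2,8] [9,10] [11,13] [12,14] [14,15] [14,16] [21,23] [22,25]
{[1,5],[2,8]} hit by 5; {[9,10]} hit by 10; {[11,13],[12,14]} hit by 13; {[14,15],[14,16]} hit by 15; {[21,23],[22,25]} hit by 23.
Points: 5, 10, 13, 15, 23 (5 total).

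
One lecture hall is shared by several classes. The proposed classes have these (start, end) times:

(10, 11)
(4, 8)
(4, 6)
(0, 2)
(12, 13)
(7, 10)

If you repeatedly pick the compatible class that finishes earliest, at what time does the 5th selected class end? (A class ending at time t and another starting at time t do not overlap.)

By end time: (0,2), (4,6), (4,8), (7,10), (10,11), (12,13).
Pick (0,2); next start ≥ 2 → (4,6); next start ≥ 6 → (7,10); next start ≥ 10 → (10,11); next start ≥ 11 → (12,13).
Selected: (0,2) (4,6) (7,10) (10,11) (12,13)

13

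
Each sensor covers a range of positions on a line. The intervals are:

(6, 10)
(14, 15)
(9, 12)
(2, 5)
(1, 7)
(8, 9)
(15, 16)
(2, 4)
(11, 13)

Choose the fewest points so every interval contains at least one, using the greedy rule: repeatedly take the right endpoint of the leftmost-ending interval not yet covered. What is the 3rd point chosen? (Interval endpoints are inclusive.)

13

Sort by right endpoint; whenever an interval is uncovered, place a point at its right end.
By right end: [2,4]  [2,5]  [1,7]  [8,9]  [6,10]  [9,12]  [11,13]  [14,15]  [15,16]
[2,4] uncovered → point at 4; [8,9] uncovered → point at 9; [11,13] uncovered → point at 13; [14,15] uncovered → point at 15.
Points: 4, 9, 13, 15 (4 total).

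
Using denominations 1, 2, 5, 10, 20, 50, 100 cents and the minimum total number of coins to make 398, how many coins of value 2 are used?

398 = 3×100 + 1×50 + 2×20 + 1×5 + 1×2 + 1×1
Count of 2: 1

1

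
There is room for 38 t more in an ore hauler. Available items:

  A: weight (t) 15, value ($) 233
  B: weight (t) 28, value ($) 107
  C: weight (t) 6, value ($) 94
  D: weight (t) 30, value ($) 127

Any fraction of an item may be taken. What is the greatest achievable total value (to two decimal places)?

398.97

Ratios (sorted): C 15.67, A 15.53, D 4.23, B 3.82
take C (6 @ 94); take A (15 @ 233); take 17/30 of D → 71.97. Capacity used 38/38.
Total value = 398.97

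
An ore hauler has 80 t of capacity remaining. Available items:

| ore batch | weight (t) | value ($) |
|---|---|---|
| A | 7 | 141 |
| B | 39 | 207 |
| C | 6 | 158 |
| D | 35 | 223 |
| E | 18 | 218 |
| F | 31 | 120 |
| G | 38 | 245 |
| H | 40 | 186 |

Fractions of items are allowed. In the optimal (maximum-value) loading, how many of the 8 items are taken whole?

4

Greedy by value/weight ratio, highest first.
Order: C (158/6=26.33) > A (141/7=20.14) > E (218/18=12.11) > G (245/38=6.45) > D (223/35=6.37) > B (207/39=5.31) > H (186/40=4.65) > F (120/31=3.87)
Fill: take C (6 @ 158) → take A (7 @ 141) → take E (18 @ 218) → take G (38 @ 245) → take 11/35 of D → 70.09; 80/80 used.
4 item(s) taken whole; one partial (take 11/35 of D).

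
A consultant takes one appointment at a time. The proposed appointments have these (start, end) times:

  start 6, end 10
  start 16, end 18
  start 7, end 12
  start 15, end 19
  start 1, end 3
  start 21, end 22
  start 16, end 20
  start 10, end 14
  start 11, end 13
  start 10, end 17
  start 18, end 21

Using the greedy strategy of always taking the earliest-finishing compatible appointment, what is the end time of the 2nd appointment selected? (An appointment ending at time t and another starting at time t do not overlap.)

10

By end time: (1,3), (6,10), (7,12), (11,13), (10,14), (10,17), (16,18), (15,19), (16,20), (18,21), (21,22).
Pick (1,3); next start ≥ 3 → (6,10); next start ≥ 10 → (11,13); next start ≥ 13 → (16,18); next start ≥ 18 → (18,21); next start ≥ 21 → (21,22).
Selected: (1,3) (6,10) (11,13) (16,18) (18,21) (21,22)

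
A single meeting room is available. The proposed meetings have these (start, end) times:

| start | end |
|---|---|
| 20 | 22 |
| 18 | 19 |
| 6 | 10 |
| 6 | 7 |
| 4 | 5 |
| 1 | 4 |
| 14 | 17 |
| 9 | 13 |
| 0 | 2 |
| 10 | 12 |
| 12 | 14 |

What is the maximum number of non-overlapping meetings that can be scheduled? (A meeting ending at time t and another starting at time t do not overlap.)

Sort by end time and greedily take each interval whose start is ≥ the last chosen end.
Sorted by end: (0,2)  (1,4)  (4,5)  (6,7)  (6,10)  (10,12)  (9,13)  (12,14)  (14,17)  (18,19)  (20,22)
take (0,2); skip (1,4); take (4,5); take (6,7); take (10,12); skip (9,13); take (12,14); take (14,17); take (18,19); take (20,22).
Selected 8 meetings.

8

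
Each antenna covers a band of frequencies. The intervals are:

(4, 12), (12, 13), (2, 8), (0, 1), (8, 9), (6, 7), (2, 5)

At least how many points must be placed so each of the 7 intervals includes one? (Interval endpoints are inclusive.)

5

Sort by right endpoint; whenever an interval is uncovered, place a point at its right end.
Sorted: [0,1] [2,5] [6,7] [2,8] [8,9] [4,12] [12,13]
{[0,1]} hit by 1; {[2,5]} hit by 5; {[6,7],[2,8]} hit by 7; {[8,9],[4,12]} hit by 9; {[12,13]} hit by 13.
Points: 1, 5, 7, 9, 13 (5 total).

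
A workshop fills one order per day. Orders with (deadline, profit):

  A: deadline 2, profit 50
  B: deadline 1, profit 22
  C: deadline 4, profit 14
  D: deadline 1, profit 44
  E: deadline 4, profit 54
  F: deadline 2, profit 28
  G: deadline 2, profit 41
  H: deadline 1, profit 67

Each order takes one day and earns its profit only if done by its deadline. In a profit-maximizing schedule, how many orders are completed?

Sort by profit descending; place each in the latest free slot ≤ its deadline.
By profit: H(d1,67), E(d4,54), A(d2,50), D(d1,44), G(d2,41), F(d2,28), B(d1,22), C(d4,14)
H→slot 1; E→slot 4; A→slot 2; D skipped; G skipped; F skipped; B skipped; C→slot 3.
4 of 8 scheduled.

4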